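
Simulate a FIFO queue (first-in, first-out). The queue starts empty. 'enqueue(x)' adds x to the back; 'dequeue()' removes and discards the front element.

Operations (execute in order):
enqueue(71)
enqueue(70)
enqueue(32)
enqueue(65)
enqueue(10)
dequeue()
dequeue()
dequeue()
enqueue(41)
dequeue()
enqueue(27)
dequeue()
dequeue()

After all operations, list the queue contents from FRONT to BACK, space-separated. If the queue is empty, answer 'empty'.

Answer: 27

Derivation:
enqueue(71): [71]
enqueue(70): [71, 70]
enqueue(32): [71, 70, 32]
enqueue(65): [71, 70, 32, 65]
enqueue(10): [71, 70, 32, 65, 10]
dequeue(): [70, 32, 65, 10]
dequeue(): [32, 65, 10]
dequeue(): [65, 10]
enqueue(41): [65, 10, 41]
dequeue(): [10, 41]
enqueue(27): [10, 41, 27]
dequeue(): [41, 27]
dequeue(): [27]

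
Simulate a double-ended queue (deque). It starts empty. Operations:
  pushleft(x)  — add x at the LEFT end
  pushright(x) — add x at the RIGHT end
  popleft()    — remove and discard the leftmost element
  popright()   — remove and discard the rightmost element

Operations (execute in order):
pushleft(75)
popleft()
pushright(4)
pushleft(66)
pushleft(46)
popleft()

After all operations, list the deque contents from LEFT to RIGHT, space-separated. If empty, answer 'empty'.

pushleft(75): [75]
popleft(): []
pushright(4): [4]
pushleft(66): [66, 4]
pushleft(46): [46, 66, 4]
popleft(): [66, 4]

Answer: 66 4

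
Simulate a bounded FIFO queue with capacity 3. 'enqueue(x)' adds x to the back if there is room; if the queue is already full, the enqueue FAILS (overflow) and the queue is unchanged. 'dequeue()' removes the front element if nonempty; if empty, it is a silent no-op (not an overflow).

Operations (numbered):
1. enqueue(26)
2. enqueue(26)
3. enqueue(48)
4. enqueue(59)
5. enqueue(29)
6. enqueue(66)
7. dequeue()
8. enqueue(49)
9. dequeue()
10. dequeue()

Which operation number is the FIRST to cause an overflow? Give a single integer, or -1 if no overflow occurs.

1. enqueue(26): size=1
2. enqueue(26): size=2
3. enqueue(48): size=3
4. enqueue(59): size=3=cap → OVERFLOW (fail)
5. enqueue(29): size=3=cap → OVERFLOW (fail)
6. enqueue(66): size=3=cap → OVERFLOW (fail)
7. dequeue(): size=2
8. enqueue(49): size=3
9. dequeue(): size=2
10. dequeue(): size=1

Answer: 4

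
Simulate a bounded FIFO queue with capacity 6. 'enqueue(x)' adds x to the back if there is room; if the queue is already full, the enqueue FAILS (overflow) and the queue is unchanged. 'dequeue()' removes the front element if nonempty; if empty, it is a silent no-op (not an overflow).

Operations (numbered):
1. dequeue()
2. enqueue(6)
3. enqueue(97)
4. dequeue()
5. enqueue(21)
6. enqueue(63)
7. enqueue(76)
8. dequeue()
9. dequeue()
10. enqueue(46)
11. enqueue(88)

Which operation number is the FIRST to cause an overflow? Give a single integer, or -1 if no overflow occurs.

Answer: -1

Derivation:
1. dequeue(): empty, no-op, size=0
2. enqueue(6): size=1
3. enqueue(97): size=2
4. dequeue(): size=1
5. enqueue(21): size=2
6. enqueue(63): size=3
7. enqueue(76): size=4
8. dequeue(): size=3
9. dequeue(): size=2
10. enqueue(46): size=3
11. enqueue(88): size=4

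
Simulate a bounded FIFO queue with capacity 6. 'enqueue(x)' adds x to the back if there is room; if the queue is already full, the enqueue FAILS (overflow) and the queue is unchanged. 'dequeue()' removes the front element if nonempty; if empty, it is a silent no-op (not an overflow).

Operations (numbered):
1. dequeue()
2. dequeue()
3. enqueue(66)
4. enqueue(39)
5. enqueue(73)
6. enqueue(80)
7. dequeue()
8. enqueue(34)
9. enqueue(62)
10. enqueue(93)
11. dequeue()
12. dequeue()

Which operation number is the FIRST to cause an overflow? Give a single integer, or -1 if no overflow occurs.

1. dequeue(): empty, no-op, size=0
2. dequeue(): empty, no-op, size=0
3. enqueue(66): size=1
4. enqueue(39): size=2
5. enqueue(73): size=3
6. enqueue(80): size=4
7. dequeue(): size=3
8. enqueue(34): size=4
9. enqueue(62): size=5
10. enqueue(93): size=6
11. dequeue(): size=5
12. dequeue(): size=4

Answer: -1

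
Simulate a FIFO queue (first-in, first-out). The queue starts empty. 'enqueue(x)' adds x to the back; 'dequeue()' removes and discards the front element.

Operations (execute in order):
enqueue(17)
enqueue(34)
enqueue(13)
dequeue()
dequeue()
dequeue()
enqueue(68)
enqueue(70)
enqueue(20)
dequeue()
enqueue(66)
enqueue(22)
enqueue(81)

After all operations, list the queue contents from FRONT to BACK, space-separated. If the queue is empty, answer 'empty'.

Answer: 70 20 66 22 81

Derivation:
enqueue(17): [17]
enqueue(34): [17, 34]
enqueue(13): [17, 34, 13]
dequeue(): [34, 13]
dequeue(): [13]
dequeue(): []
enqueue(68): [68]
enqueue(70): [68, 70]
enqueue(20): [68, 70, 20]
dequeue(): [70, 20]
enqueue(66): [70, 20, 66]
enqueue(22): [70, 20, 66, 22]
enqueue(81): [70, 20, 66, 22, 81]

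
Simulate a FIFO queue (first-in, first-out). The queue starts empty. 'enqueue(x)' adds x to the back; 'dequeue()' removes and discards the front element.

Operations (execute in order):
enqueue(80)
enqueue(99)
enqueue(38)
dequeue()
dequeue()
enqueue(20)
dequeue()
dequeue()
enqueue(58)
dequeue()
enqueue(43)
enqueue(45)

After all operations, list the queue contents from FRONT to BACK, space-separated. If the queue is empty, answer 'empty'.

enqueue(80): [80]
enqueue(99): [80, 99]
enqueue(38): [80, 99, 38]
dequeue(): [99, 38]
dequeue(): [38]
enqueue(20): [38, 20]
dequeue(): [20]
dequeue(): []
enqueue(58): [58]
dequeue(): []
enqueue(43): [43]
enqueue(45): [43, 45]

Answer: 43 45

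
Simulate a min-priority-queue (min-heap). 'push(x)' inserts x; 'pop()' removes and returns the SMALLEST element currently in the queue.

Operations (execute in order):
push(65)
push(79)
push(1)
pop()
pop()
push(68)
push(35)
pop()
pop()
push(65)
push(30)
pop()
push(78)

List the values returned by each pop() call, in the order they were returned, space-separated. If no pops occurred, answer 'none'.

push(65): heap contents = [65]
push(79): heap contents = [65, 79]
push(1): heap contents = [1, 65, 79]
pop() → 1: heap contents = [65, 79]
pop() → 65: heap contents = [79]
push(68): heap contents = [68, 79]
push(35): heap contents = [35, 68, 79]
pop() → 35: heap contents = [68, 79]
pop() → 68: heap contents = [79]
push(65): heap contents = [65, 79]
push(30): heap contents = [30, 65, 79]
pop() → 30: heap contents = [65, 79]
push(78): heap contents = [65, 78, 79]

Answer: 1 65 35 68 30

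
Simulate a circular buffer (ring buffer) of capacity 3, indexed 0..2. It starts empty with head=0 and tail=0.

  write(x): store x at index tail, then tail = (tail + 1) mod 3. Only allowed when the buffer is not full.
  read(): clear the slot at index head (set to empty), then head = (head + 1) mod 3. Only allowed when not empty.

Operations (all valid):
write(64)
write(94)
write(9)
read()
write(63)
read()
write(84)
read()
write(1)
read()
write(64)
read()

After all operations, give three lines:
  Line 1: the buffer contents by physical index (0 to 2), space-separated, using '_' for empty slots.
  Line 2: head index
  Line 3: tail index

Answer: 64 _ 1
2
1

Derivation:
write(64): buf=[64 _ _], head=0, tail=1, size=1
write(94): buf=[64 94 _], head=0, tail=2, size=2
write(9): buf=[64 94 9], head=0, tail=0, size=3
read(): buf=[_ 94 9], head=1, tail=0, size=2
write(63): buf=[63 94 9], head=1, tail=1, size=3
read(): buf=[63 _ 9], head=2, tail=1, size=2
write(84): buf=[63 84 9], head=2, tail=2, size=3
read(): buf=[63 84 _], head=0, tail=2, size=2
write(1): buf=[63 84 1], head=0, tail=0, size=3
read(): buf=[_ 84 1], head=1, tail=0, size=2
write(64): buf=[64 84 1], head=1, tail=1, size=3
read(): buf=[64 _ 1], head=2, tail=1, size=2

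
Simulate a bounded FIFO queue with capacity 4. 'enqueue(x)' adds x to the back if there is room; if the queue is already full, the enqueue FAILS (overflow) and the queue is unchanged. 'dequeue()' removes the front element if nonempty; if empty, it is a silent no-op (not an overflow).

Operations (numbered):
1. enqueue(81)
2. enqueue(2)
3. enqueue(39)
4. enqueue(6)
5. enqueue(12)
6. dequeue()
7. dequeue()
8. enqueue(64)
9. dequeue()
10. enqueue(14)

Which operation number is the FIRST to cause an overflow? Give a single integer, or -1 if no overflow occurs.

Answer: 5

Derivation:
1. enqueue(81): size=1
2. enqueue(2): size=2
3. enqueue(39): size=3
4. enqueue(6): size=4
5. enqueue(12): size=4=cap → OVERFLOW (fail)
6. dequeue(): size=3
7. dequeue(): size=2
8. enqueue(64): size=3
9. dequeue(): size=2
10. enqueue(14): size=3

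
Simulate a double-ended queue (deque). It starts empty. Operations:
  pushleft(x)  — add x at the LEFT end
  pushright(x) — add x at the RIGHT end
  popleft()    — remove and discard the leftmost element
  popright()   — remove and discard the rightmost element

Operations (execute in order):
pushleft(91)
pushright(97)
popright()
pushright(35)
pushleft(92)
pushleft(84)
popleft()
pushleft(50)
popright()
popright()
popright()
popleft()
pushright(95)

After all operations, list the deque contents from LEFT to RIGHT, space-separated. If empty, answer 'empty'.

Answer: 95

Derivation:
pushleft(91): [91]
pushright(97): [91, 97]
popright(): [91]
pushright(35): [91, 35]
pushleft(92): [92, 91, 35]
pushleft(84): [84, 92, 91, 35]
popleft(): [92, 91, 35]
pushleft(50): [50, 92, 91, 35]
popright(): [50, 92, 91]
popright(): [50, 92]
popright(): [50]
popleft(): []
pushright(95): [95]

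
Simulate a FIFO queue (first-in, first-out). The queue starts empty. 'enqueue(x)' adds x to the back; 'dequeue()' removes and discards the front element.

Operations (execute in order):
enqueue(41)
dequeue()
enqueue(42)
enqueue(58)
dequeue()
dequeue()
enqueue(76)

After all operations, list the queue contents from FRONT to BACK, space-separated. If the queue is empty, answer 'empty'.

enqueue(41): [41]
dequeue(): []
enqueue(42): [42]
enqueue(58): [42, 58]
dequeue(): [58]
dequeue(): []
enqueue(76): [76]

Answer: 76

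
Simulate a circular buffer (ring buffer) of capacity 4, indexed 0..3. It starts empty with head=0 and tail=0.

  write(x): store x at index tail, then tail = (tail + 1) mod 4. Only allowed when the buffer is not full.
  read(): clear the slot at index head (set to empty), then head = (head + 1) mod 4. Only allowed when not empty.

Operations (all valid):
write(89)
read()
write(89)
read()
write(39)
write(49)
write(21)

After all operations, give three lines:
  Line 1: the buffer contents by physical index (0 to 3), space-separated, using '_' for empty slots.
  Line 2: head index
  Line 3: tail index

Answer: 21 _ 39 49
2
1

Derivation:
write(89): buf=[89 _ _ _], head=0, tail=1, size=1
read(): buf=[_ _ _ _], head=1, tail=1, size=0
write(89): buf=[_ 89 _ _], head=1, tail=2, size=1
read(): buf=[_ _ _ _], head=2, tail=2, size=0
write(39): buf=[_ _ 39 _], head=2, tail=3, size=1
write(49): buf=[_ _ 39 49], head=2, tail=0, size=2
write(21): buf=[21 _ 39 49], head=2, tail=1, size=3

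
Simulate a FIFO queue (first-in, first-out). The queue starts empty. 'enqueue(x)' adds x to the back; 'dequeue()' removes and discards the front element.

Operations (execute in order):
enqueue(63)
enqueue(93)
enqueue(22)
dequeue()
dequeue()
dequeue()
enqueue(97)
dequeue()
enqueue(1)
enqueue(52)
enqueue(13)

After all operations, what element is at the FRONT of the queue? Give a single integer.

Answer: 1

Derivation:
enqueue(63): queue = [63]
enqueue(93): queue = [63, 93]
enqueue(22): queue = [63, 93, 22]
dequeue(): queue = [93, 22]
dequeue(): queue = [22]
dequeue(): queue = []
enqueue(97): queue = [97]
dequeue(): queue = []
enqueue(1): queue = [1]
enqueue(52): queue = [1, 52]
enqueue(13): queue = [1, 52, 13]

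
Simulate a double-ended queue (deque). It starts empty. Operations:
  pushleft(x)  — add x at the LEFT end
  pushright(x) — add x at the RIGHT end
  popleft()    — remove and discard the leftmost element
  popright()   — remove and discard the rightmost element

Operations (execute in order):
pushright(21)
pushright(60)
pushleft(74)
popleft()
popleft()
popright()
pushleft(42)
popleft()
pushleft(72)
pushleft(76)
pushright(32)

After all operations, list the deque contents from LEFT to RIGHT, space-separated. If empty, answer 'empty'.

pushright(21): [21]
pushright(60): [21, 60]
pushleft(74): [74, 21, 60]
popleft(): [21, 60]
popleft(): [60]
popright(): []
pushleft(42): [42]
popleft(): []
pushleft(72): [72]
pushleft(76): [76, 72]
pushright(32): [76, 72, 32]

Answer: 76 72 32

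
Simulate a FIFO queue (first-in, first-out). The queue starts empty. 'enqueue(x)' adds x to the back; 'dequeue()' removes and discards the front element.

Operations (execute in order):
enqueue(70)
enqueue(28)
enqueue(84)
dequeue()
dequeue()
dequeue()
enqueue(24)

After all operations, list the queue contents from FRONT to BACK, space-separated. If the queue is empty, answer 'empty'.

Answer: 24

Derivation:
enqueue(70): [70]
enqueue(28): [70, 28]
enqueue(84): [70, 28, 84]
dequeue(): [28, 84]
dequeue(): [84]
dequeue(): []
enqueue(24): [24]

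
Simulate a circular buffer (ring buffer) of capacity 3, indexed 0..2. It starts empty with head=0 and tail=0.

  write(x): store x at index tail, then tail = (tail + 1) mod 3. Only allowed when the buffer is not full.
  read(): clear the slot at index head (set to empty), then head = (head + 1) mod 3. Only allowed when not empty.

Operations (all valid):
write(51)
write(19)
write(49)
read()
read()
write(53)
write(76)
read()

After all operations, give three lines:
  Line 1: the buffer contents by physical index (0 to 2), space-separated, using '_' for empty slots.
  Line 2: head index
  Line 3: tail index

write(51): buf=[51 _ _], head=0, tail=1, size=1
write(19): buf=[51 19 _], head=0, tail=2, size=2
write(49): buf=[51 19 49], head=0, tail=0, size=3
read(): buf=[_ 19 49], head=1, tail=0, size=2
read(): buf=[_ _ 49], head=2, tail=0, size=1
write(53): buf=[53 _ 49], head=2, tail=1, size=2
write(76): buf=[53 76 49], head=2, tail=2, size=3
read(): buf=[53 76 _], head=0, tail=2, size=2

Answer: 53 76 _
0
2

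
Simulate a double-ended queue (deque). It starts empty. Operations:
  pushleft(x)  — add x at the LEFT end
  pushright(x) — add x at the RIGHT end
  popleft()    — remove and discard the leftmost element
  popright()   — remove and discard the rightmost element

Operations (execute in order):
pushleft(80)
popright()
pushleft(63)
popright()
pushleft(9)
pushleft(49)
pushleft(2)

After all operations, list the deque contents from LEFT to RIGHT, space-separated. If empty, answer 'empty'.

pushleft(80): [80]
popright(): []
pushleft(63): [63]
popright(): []
pushleft(9): [9]
pushleft(49): [49, 9]
pushleft(2): [2, 49, 9]

Answer: 2 49 9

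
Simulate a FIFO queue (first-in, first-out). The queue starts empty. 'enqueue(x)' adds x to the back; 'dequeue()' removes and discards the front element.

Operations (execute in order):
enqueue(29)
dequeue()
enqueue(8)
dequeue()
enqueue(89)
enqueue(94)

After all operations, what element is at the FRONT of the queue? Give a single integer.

Answer: 89

Derivation:
enqueue(29): queue = [29]
dequeue(): queue = []
enqueue(8): queue = [8]
dequeue(): queue = []
enqueue(89): queue = [89]
enqueue(94): queue = [89, 94]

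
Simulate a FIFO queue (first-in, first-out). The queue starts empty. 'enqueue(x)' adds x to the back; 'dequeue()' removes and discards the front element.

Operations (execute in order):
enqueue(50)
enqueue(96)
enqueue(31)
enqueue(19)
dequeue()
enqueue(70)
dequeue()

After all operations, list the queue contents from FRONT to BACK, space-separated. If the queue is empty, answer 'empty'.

Answer: 31 19 70

Derivation:
enqueue(50): [50]
enqueue(96): [50, 96]
enqueue(31): [50, 96, 31]
enqueue(19): [50, 96, 31, 19]
dequeue(): [96, 31, 19]
enqueue(70): [96, 31, 19, 70]
dequeue(): [31, 19, 70]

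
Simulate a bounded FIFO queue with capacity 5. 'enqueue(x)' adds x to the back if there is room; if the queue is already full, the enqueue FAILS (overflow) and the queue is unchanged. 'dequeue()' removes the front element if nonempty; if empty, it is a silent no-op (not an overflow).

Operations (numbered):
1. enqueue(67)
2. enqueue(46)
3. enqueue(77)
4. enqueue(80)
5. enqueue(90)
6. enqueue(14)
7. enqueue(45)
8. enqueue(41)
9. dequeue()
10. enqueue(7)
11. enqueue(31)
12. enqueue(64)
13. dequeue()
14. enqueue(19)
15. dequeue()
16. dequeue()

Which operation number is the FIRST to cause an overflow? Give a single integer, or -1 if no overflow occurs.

1. enqueue(67): size=1
2. enqueue(46): size=2
3. enqueue(77): size=3
4. enqueue(80): size=4
5. enqueue(90): size=5
6. enqueue(14): size=5=cap → OVERFLOW (fail)
7. enqueue(45): size=5=cap → OVERFLOW (fail)
8. enqueue(41): size=5=cap → OVERFLOW (fail)
9. dequeue(): size=4
10. enqueue(7): size=5
11. enqueue(31): size=5=cap → OVERFLOW (fail)
12. enqueue(64): size=5=cap → OVERFLOW (fail)
13. dequeue(): size=4
14. enqueue(19): size=5
15. dequeue(): size=4
16. dequeue(): size=3

Answer: 6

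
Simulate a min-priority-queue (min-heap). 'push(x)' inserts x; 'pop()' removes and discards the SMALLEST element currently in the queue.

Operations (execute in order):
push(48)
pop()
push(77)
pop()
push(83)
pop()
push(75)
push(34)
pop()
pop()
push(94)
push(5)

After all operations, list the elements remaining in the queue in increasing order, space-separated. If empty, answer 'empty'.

push(48): heap contents = [48]
pop() → 48: heap contents = []
push(77): heap contents = [77]
pop() → 77: heap contents = []
push(83): heap contents = [83]
pop() → 83: heap contents = []
push(75): heap contents = [75]
push(34): heap contents = [34, 75]
pop() → 34: heap contents = [75]
pop() → 75: heap contents = []
push(94): heap contents = [94]
push(5): heap contents = [5, 94]

Answer: 5 94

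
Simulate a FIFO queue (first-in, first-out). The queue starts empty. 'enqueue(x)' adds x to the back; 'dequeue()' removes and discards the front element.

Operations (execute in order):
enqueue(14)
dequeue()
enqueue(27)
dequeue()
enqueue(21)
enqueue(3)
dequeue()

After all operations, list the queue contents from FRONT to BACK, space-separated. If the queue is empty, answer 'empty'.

enqueue(14): [14]
dequeue(): []
enqueue(27): [27]
dequeue(): []
enqueue(21): [21]
enqueue(3): [21, 3]
dequeue(): [3]

Answer: 3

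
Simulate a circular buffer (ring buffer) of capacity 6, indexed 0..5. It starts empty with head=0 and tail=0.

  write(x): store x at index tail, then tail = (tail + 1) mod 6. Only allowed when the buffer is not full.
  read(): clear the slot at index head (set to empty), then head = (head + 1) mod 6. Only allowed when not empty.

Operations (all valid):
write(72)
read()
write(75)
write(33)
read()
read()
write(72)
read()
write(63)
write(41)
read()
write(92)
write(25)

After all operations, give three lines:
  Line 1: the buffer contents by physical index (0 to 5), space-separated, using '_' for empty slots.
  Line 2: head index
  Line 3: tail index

Answer: 92 25 _ _ _ 41
5
2

Derivation:
write(72): buf=[72 _ _ _ _ _], head=0, tail=1, size=1
read(): buf=[_ _ _ _ _ _], head=1, tail=1, size=0
write(75): buf=[_ 75 _ _ _ _], head=1, tail=2, size=1
write(33): buf=[_ 75 33 _ _ _], head=1, tail=3, size=2
read(): buf=[_ _ 33 _ _ _], head=2, tail=3, size=1
read(): buf=[_ _ _ _ _ _], head=3, tail=3, size=0
write(72): buf=[_ _ _ 72 _ _], head=3, tail=4, size=1
read(): buf=[_ _ _ _ _ _], head=4, tail=4, size=0
write(63): buf=[_ _ _ _ 63 _], head=4, tail=5, size=1
write(41): buf=[_ _ _ _ 63 41], head=4, tail=0, size=2
read(): buf=[_ _ _ _ _ 41], head=5, tail=0, size=1
write(92): buf=[92 _ _ _ _ 41], head=5, tail=1, size=2
write(25): buf=[92 25 _ _ _ 41], head=5, tail=2, size=3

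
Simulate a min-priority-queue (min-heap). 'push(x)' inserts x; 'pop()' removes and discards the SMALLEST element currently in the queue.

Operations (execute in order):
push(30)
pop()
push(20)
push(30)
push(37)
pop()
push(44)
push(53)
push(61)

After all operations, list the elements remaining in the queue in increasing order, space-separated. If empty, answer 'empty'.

push(30): heap contents = [30]
pop() → 30: heap contents = []
push(20): heap contents = [20]
push(30): heap contents = [20, 30]
push(37): heap contents = [20, 30, 37]
pop() → 20: heap contents = [30, 37]
push(44): heap contents = [30, 37, 44]
push(53): heap contents = [30, 37, 44, 53]
push(61): heap contents = [30, 37, 44, 53, 61]

Answer: 30 37 44 53 61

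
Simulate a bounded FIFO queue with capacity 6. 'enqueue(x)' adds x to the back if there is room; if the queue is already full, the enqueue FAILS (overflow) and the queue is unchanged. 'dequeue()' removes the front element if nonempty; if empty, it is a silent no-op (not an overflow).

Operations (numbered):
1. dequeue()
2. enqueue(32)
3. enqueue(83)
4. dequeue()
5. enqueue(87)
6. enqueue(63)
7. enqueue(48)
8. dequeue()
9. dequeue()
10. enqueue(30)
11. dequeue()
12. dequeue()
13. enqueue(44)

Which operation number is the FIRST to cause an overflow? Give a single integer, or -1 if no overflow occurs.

Answer: -1

Derivation:
1. dequeue(): empty, no-op, size=0
2. enqueue(32): size=1
3. enqueue(83): size=2
4. dequeue(): size=1
5. enqueue(87): size=2
6. enqueue(63): size=3
7. enqueue(48): size=4
8. dequeue(): size=3
9. dequeue(): size=2
10. enqueue(30): size=3
11. dequeue(): size=2
12. dequeue(): size=1
13. enqueue(44): size=2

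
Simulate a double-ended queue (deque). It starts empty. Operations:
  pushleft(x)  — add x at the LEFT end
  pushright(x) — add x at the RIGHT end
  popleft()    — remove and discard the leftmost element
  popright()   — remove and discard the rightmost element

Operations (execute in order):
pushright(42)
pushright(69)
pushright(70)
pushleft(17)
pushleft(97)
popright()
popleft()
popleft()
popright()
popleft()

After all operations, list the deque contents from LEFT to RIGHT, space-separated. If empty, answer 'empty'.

Answer: empty

Derivation:
pushright(42): [42]
pushright(69): [42, 69]
pushright(70): [42, 69, 70]
pushleft(17): [17, 42, 69, 70]
pushleft(97): [97, 17, 42, 69, 70]
popright(): [97, 17, 42, 69]
popleft(): [17, 42, 69]
popleft(): [42, 69]
popright(): [42]
popleft(): []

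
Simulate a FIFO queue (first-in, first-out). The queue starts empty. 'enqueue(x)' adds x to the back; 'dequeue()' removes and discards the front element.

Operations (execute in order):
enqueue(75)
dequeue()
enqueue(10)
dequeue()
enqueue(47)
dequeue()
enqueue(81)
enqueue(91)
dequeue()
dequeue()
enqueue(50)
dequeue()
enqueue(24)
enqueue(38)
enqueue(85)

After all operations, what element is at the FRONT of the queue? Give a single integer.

Answer: 24

Derivation:
enqueue(75): queue = [75]
dequeue(): queue = []
enqueue(10): queue = [10]
dequeue(): queue = []
enqueue(47): queue = [47]
dequeue(): queue = []
enqueue(81): queue = [81]
enqueue(91): queue = [81, 91]
dequeue(): queue = [91]
dequeue(): queue = []
enqueue(50): queue = [50]
dequeue(): queue = []
enqueue(24): queue = [24]
enqueue(38): queue = [24, 38]
enqueue(85): queue = [24, 38, 85]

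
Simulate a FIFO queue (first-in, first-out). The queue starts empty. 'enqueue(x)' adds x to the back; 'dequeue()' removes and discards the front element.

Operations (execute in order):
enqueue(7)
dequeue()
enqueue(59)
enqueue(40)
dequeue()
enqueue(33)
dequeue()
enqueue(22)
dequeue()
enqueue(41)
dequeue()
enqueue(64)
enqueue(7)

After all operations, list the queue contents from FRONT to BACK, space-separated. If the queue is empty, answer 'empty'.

enqueue(7): [7]
dequeue(): []
enqueue(59): [59]
enqueue(40): [59, 40]
dequeue(): [40]
enqueue(33): [40, 33]
dequeue(): [33]
enqueue(22): [33, 22]
dequeue(): [22]
enqueue(41): [22, 41]
dequeue(): [41]
enqueue(64): [41, 64]
enqueue(7): [41, 64, 7]

Answer: 41 64 7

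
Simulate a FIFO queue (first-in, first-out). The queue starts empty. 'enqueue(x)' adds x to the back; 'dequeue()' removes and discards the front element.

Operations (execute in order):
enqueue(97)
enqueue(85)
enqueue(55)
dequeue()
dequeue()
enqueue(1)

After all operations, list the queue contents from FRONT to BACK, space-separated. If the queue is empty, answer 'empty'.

Answer: 55 1

Derivation:
enqueue(97): [97]
enqueue(85): [97, 85]
enqueue(55): [97, 85, 55]
dequeue(): [85, 55]
dequeue(): [55]
enqueue(1): [55, 1]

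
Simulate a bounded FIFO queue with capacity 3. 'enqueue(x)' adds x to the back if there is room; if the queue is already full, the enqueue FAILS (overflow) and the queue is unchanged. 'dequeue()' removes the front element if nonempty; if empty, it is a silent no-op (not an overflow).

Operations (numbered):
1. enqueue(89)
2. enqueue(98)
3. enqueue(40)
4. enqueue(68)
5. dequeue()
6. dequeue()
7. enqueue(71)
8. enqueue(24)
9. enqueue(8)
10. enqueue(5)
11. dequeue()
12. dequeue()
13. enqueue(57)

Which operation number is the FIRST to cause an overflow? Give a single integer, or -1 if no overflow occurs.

1. enqueue(89): size=1
2. enqueue(98): size=2
3. enqueue(40): size=3
4. enqueue(68): size=3=cap → OVERFLOW (fail)
5. dequeue(): size=2
6. dequeue(): size=1
7. enqueue(71): size=2
8. enqueue(24): size=3
9. enqueue(8): size=3=cap → OVERFLOW (fail)
10. enqueue(5): size=3=cap → OVERFLOW (fail)
11. dequeue(): size=2
12. dequeue(): size=1
13. enqueue(57): size=2

Answer: 4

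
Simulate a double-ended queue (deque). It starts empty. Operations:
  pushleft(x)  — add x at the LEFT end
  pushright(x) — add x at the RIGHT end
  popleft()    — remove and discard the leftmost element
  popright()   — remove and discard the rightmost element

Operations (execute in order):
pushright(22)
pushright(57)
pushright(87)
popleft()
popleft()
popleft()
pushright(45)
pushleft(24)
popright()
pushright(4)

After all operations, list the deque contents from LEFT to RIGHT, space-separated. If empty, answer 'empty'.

pushright(22): [22]
pushright(57): [22, 57]
pushright(87): [22, 57, 87]
popleft(): [57, 87]
popleft(): [87]
popleft(): []
pushright(45): [45]
pushleft(24): [24, 45]
popright(): [24]
pushright(4): [24, 4]

Answer: 24 4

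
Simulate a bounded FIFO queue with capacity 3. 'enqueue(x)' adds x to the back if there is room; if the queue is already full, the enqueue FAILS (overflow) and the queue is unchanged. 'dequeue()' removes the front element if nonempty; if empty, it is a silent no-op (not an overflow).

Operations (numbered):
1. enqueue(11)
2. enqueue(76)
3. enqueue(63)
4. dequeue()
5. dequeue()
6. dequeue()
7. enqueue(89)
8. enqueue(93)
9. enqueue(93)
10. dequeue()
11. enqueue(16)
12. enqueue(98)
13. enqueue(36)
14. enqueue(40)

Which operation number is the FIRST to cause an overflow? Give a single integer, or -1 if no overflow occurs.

1. enqueue(11): size=1
2. enqueue(76): size=2
3. enqueue(63): size=3
4. dequeue(): size=2
5. dequeue(): size=1
6. dequeue(): size=0
7. enqueue(89): size=1
8. enqueue(93): size=2
9. enqueue(93): size=3
10. dequeue(): size=2
11. enqueue(16): size=3
12. enqueue(98): size=3=cap → OVERFLOW (fail)
13. enqueue(36): size=3=cap → OVERFLOW (fail)
14. enqueue(40): size=3=cap → OVERFLOW (fail)

Answer: 12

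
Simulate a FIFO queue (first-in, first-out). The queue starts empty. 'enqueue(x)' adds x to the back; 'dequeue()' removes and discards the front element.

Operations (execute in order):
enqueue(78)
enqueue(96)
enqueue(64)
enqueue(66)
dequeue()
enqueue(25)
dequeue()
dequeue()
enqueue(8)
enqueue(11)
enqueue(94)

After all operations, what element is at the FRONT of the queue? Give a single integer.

enqueue(78): queue = [78]
enqueue(96): queue = [78, 96]
enqueue(64): queue = [78, 96, 64]
enqueue(66): queue = [78, 96, 64, 66]
dequeue(): queue = [96, 64, 66]
enqueue(25): queue = [96, 64, 66, 25]
dequeue(): queue = [64, 66, 25]
dequeue(): queue = [66, 25]
enqueue(8): queue = [66, 25, 8]
enqueue(11): queue = [66, 25, 8, 11]
enqueue(94): queue = [66, 25, 8, 11, 94]

Answer: 66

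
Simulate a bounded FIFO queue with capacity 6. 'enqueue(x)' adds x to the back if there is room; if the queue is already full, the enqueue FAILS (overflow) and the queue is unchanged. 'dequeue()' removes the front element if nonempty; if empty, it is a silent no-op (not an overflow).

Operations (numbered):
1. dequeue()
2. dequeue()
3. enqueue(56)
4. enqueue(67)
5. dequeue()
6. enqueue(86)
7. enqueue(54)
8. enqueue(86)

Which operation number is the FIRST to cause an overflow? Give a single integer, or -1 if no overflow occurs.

Answer: -1

Derivation:
1. dequeue(): empty, no-op, size=0
2. dequeue(): empty, no-op, size=0
3. enqueue(56): size=1
4. enqueue(67): size=2
5. dequeue(): size=1
6. enqueue(86): size=2
7. enqueue(54): size=3
8. enqueue(86): size=4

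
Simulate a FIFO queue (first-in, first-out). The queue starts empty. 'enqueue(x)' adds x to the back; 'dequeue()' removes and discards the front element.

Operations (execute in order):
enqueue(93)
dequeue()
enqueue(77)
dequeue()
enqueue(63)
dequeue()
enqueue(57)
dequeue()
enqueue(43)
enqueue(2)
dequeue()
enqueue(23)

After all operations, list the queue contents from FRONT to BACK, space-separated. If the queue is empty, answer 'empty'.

Answer: 2 23

Derivation:
enqueue(93): [93]
dequeue(): []
enqueue(77): [77]
dequeue(): []
enqueue(63): [63]
dequeue(): []
enqueue(57): [57]
dequeue(): []
enqueue(43): [43]
enqueue(2): [43, 2]
dequeue(): [2]
enqueue(23): [2, 23]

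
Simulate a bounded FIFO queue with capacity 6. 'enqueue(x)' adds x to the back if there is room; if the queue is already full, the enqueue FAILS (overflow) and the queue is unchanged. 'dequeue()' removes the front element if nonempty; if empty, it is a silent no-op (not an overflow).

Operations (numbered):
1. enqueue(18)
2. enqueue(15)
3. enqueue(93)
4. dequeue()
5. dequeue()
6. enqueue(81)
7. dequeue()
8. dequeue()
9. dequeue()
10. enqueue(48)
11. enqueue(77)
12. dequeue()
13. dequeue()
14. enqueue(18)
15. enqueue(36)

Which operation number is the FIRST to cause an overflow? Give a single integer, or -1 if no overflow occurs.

Answer: -1

Derivation:
1. enqueue(18): size=1
2. enqueue(15): size=2
3. enqueue(93): size=3
4. dequeue(): size=2
5. dequeue(): size=1
6. enqueue(81): size=2
7. dequeue(): size=1
8. dequeue(): size=0
9. dequeue(): empty, no-op, size=0
10. enqueue(48): size=1
11. enqueue(77): size=2
12. dequeue(): size=1
13. dequeue(): size=0
14. enqueue(18): size=1
15. enqueue(36): size=2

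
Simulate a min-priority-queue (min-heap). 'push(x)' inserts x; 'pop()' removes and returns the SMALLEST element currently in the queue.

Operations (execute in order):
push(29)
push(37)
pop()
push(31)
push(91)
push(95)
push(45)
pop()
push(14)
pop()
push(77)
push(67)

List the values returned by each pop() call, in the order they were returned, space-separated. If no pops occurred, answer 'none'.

push(29): heap contents = [29]
push(37): heap contents = [29, 37]
pop() → 29: heap contents = [37]
push(31): heap contents = [31, 37]
push(91): heap contents = [31, 37, 91]
push(95): heap contents = [31, 37, 91, 95]
push(45): heap contents = [31, 37, 45, 91, 95]
pop() → 31: heap contents = [37, 45, 91, 95]
push(14): heap contents = [14, 37, 45, 91, 95]
pop() → 14: heap contents = [37, 45, 91, 95]
push(77): heap contents = [37, 45, 77, 91, 95]
push(67): heap contents = [37, 45, 67, 77, 91, 95]

Answer: 29 31 14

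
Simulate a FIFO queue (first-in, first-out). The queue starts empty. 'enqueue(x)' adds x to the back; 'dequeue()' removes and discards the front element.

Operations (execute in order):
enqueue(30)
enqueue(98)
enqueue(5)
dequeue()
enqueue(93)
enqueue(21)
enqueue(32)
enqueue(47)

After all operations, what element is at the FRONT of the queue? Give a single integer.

Answer: 98

Derivation:
enqueue(30): queue = [30]
enqueue(98): queue = [30, 98]
enqueue(5): queue = [30, 98, 5]
dequeue(): queue = [98, 5]
enqueue(93): queue = [98, 5, 93]
enqueue(21): queue = [98, 5, 93, 21]
enqueue(32): queue = [98, 5, 93, 21, 32]
enqueue(47): queue = [98, 5, 93, 21, 32, 47]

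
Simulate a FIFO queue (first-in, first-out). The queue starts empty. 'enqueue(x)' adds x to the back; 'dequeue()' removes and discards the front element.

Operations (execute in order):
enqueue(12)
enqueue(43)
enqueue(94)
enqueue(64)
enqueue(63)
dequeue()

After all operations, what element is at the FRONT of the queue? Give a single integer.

enqueue(12): queue = [12]
enqueue(43): queue = [12, 43]
enqueue(94): queue = [12, 43, 94]
enqueue(64): queue = [12, 43, 94, 64]
enqueue(63): queue = [12, 43, 94, 64, 63]
dequeue(): queue = [43, 94, 64, 63]

Answer: 43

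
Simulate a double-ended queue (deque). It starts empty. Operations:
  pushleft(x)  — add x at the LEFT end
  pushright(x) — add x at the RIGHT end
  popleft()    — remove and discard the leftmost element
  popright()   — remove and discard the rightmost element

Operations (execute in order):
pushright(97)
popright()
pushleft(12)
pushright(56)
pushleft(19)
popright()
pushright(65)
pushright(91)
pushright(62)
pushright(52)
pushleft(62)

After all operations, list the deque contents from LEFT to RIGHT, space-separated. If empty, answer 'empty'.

pushright(97): [97]
popright(): []
pushleft(12): [12]
pushright(56): [12, 56]
pushleft(19): [19, 12, 56]
popright(): [19, 12]
pushright(65): [19, 12, 65]
pushright(91): [19, 12, 65, 91]
pushright(62): [19, 12, 65, 91, 62]
pushright(52): [19, 12, 65, 91, 62, 52]
pushleft(62): [62, 19, 12, 65, 91, 62, 52]

Answer: 62 19 12 65 91 62 52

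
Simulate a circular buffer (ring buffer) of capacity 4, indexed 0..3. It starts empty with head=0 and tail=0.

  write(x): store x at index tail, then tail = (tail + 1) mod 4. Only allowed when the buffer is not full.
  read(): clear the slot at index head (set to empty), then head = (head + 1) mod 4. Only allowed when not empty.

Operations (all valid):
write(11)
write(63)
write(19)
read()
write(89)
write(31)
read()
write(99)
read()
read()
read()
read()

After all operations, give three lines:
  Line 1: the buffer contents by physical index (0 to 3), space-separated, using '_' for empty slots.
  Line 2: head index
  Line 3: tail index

write(11): buf=[11 _ _ _], head=0, tail=1, size=1
write(63): buf=[11 63 _ _], head=0, tail=2, size=2
write(19): buf=[11 63 19 _], head=0, tail=3, size=3
read(): buf=[_ 63 19 _], head=1, tail=3, size=2
write(89): buf=[_ 63 19 89], head=1, tail=0, size=3
write(31): buf=[31 63 19 89], head=1, tail=1, size=4
read(): buf=[31 _ 19 89], head=2, tail=1, size=3
write(99): buf=[31 99 19 89], head=2, tail=2, size=4
read(): buf=[31 99 _ 89], head=3, tail=2, size=3
read(): buf=[31 99 _ _], head=0, tail=2, size=2
read(): buf=[_ 99 _ _], head=1, tail=2, size=1
read(): buf=[_ _ _ _], head=2, tail=2, size=0

Answer: _ _ _ _
2
2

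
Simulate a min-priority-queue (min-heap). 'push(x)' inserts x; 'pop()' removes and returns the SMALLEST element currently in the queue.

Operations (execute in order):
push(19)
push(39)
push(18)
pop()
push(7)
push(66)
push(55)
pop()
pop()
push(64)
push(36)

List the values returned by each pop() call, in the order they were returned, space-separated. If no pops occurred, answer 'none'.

push(19): heap contents = [19]
push(39): heap contents = [19, 39]
push(18): heap contents = [18, 19, 39]
pop() → 18: heap contents = [19, 39]
push(7): heap contents = [7, 19, 39]
push(66): heap contents = [7, 19, 39, 66]
push(55): heap contents = [7, 19, 39, 55, 66]
pop() → 7: heap contents = [19, 39, 55, 66]
pop() → 19: heap contents = [39, 55, 66]
push(64): heap contents = [39, 55, 64, 66]
push(36): heap contents = [36, 39, 55, 64, 66]

Answer: 18 7 19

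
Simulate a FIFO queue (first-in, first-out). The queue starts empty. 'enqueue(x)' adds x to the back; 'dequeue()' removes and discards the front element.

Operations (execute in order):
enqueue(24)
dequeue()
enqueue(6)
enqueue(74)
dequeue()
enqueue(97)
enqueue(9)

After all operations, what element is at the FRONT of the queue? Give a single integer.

enqueue(24): queue = [24]
dequeue(): queue = []
enqueue(6): queue = [6]
enqueue(74): queue = [6, 74]
dequeue(): queue = [74]
enqueue(97): queue = [74, 97]
enqueue(9): queue = [74, 97, 9]

Answer: 74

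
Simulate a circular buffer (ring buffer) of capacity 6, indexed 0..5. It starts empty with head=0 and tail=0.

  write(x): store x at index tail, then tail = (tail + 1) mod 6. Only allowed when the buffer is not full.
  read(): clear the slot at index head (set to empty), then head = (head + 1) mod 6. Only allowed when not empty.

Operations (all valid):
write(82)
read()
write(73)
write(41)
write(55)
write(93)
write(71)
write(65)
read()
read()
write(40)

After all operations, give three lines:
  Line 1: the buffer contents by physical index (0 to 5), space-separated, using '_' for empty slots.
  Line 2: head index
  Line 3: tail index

Answer: 65 40 _ 55 93 71
3
2

Derivation:
write(82): buf=[82 _ _ _ _ _], head=0, tail=1, size=1
read(): buf=[_ _ _ _ _ _], head=1, tail=1, size=0
write(73): buf=[_ 73 _ _ _ _], head=1, tail=2, size=1
write(41): buf=[_ 73 41 _ _ _], head=1, tail=3, size=2
write(55): buf=[_ 73 41 55 _ _], head=1, tail=4, size=3
write(93): buf=[_ 73 41 55 93 _], head=1, tail=5, size=4
write(71): buf=[_ 73 41 55 93 71], head=1, tail=0, size=5
write(65): buf=[65 73 41 55 93 71], head=1, tail=1, size=6
read(): buf=[65 _ 41 55 93 71], head=2, tail=1, size=5
read(): buf=[65 _ _ 55 93 71], head=3, tail=1, size=4
write(40): buf=[65 40 _ 55 93 71], head=3, tail=2, size=5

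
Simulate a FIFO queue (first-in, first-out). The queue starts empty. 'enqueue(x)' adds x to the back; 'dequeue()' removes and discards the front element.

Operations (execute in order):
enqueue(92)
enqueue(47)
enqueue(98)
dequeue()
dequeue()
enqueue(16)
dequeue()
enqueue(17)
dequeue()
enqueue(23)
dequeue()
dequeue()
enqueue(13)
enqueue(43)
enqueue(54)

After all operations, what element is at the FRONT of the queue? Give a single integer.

Answer: 13

Derivation:
enqueue(92): queue = [92]
enqueue(47): queue = [92, 47]
enqueue(98): queue = [92, 47, 98]
dequeue(): queue = [47, 98]
dequeue(): queue = [98]
enqueue(16): queue = [98, 16]
dequeue(): queue = [16]
enqueue(17): queue = [16, 17]
dequeue(): queue = [17]
enqueue(23): queue = [17, 23]
dequeue(): queue = [23]
dequeue(): queue = []
enqueue(13): queue = [13]
enqueue(43): queue = [13, 43]
enqueue(54): queue = [13, 43, 54]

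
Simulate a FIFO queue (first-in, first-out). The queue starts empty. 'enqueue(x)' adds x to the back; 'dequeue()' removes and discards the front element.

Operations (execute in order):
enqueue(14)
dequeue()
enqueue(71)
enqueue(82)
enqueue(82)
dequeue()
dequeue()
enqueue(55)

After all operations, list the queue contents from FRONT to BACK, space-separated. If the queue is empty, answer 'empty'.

enqueue(14): [14]
dequeue(): []
enqueue(71): [71]
enqueue(82): [71, 82]
enqueue(82): [71, 82, 82]
dequeue(): [82, 82]
dequeue(): [82]
enqueue(55): [82, 55]

Answer: 82 55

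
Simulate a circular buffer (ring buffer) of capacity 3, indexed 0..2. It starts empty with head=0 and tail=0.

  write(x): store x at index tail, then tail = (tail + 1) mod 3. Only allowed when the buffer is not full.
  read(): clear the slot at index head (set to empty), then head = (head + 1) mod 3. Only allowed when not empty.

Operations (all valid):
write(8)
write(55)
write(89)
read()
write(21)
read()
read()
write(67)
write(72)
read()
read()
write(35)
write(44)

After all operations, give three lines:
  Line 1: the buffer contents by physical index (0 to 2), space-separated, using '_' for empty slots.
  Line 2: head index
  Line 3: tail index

write(8): buf=[8 _ _], head=0, tail=1, size=1
write(55): buf=[8 55 _], head=0, tail=2, size=2
write(89): buf=[8 55 89], head=0, tail=0, size=3
read(): buf=[_ 55 89], head=1, tail=0, size=2
write(21): buf=[21 55 89], head=1, tail=1, size=3
read(): buf=[21 _ 89], head=2, tail=1, size=2
read(): buf=[21 _ _], head=0, tail=1, size=1
write(67): buf=[21 67 _], head=0, tail=2, size=2
write(72): buf=[21 67 72], head=0, tail=0, size=3
read(): buf=[_ 67 72], head=1, tail=0, size=2
read(): buf=[_ _ 72], head=2, tail=0, size=1
write(35): buf=[35 _ 72], head=2, tail=1, size=2
write(44): buf=[35 44 72], head=2, tail=2, size=3

Answer: 35 44 72
2
2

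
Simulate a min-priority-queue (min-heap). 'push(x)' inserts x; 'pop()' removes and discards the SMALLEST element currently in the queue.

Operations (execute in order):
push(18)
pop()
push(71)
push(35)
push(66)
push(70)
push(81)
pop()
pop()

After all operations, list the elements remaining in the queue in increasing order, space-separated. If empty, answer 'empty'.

Answer: 70 71 81

Derivation:
push(18): heap contents = [18]
pop() → 18: heap contents = []
push(71): heap contents = [71]
push(35): heap contents = [35, 71]
push(66): heap contents = [35, 66, 71]
push(70): heap contents = [35, 66, 70, 71]
push(81): heap contents = [35, 66, 70, 71, 81]
pop() → 35: heap contents = [66, 70, 71, 81]
pop() → 66: heap contents = [70, 71, 81]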